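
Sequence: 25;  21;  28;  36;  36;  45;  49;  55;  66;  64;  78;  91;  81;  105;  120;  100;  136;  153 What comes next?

121

Reading positions in blocks of 3 reveals the pattern ABB — 2 tracks woven together.
Stream A: 25, 36, 49, 64, 81, 100 (consecutive squares n² from n = 5).
Stream B: 21, 28, 36, 45, 55, 66, 78, 91, 105, 120, 136, 153 (triangular numbers n(n+1)/2 for n = 6, 7, …).
Term 19 comes from stream A (its 7th entry): 121.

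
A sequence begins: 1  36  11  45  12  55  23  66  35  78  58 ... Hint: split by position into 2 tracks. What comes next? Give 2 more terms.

91, 93

Split by position mod 2 into 2 tracks.
Subsequence A: 1, 11, 12, 23, 35, 58 (a Fibonacci-like recurrence a_n = a_{n-1} + a_{n-2}).
Subsequence B: 36, 45, 55, 66, 78 (triangular numbers starting at T_8).
Position 12 falls in subsequence B as its term 6, giving 91.
Position 13 → subsequence A, term 7 = 93.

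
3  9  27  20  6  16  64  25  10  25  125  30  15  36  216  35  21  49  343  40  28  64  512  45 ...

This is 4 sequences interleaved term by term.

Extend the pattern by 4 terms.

The terms cycle through 4 interleaved subsequences.
Track A: 3, 6, 10, 15, 21, 28 — triangular numbers n(n+1)/2 for n = 2, 3, ….
Track B: 9, 16, 25, 36, 49, 64 — perfect squares starting at 3².
Track C: 27, 64, 125, 216, 343, 512 — perfect cubes starting at 3³.
Track D: 20, 25, 30, 35, 40, 45 — arithmetic, step +5.
The 25th slot belongs to track A; its 7th term is 36.
Term 26 comes from track B (its 7th entry): 81.
Position 27 → track C, term 7 = 729.
The 28th slot belongs to track D; its 7th term is 50.

36, 81, 729, 50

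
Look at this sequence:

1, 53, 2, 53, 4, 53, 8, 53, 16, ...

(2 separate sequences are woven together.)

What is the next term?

53

Taking every 2nd term gives 2 separate tracks.
Track A: 1, 2, 4, 8, 16. Powers 2^0, 2^1, 2^2, ….
Track B: 53, 53, 53, 53. The constant sequence 53.
Position 10 falls in track B as its term 5, giving 53.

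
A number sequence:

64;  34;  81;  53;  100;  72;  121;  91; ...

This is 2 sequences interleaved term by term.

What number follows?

Split by position mod 2 into 2 tracks.
Subsequence A: 64, 81, 100, 121. The squares 8², 9², 10², ….
Subsequence B: 34, 53, 72, 91. Linear: a_n = 15 + 19·n.
The 9th slot belongs to subsequence A; its 5th term is 144.

144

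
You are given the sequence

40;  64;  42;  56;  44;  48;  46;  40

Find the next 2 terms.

48, 32

The terms cycle through 2 interleaved subsequences.
Stream A: 40, 42, 44, 46 (linear: a_n = 38 + 2·n).
Stream B: 64, 56, 48, 40 (linear: a_n = 72 − 8·n).
Term 9 comes from stream A (its 5th entry): 48.
Position 10 → stream B, term 5 = 32.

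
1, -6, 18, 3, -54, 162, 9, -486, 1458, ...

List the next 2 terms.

The slot pattern repeats as ABB (period 3), so there are 2 interleaved tracks.
Subsequence A: 1, 3, 9 (successive powers of 3).
Subsequence B: -6, 18, -54, 162, -486, 1458 (geometric, ×-3 each step).
Term 10 comes from subsequence A (its 4th entry): 27.
Position 11 falls in subsequence B as its term 7, giving -4374.

27, -4374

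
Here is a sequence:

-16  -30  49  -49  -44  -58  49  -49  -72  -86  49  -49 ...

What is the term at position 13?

-100

The slot pattern repeats as AABB (period 4), so there are 2 interleaved tracks.
Stream A: -16, -30, -44, -58, -72, -86 (arithmetic with common difference −14).
Stream B: 49, -49, 49, -49, 49, -49 (the oscillation 49·(−1)^(n+1)).
Position 13 falls in stream A as its term 7, giving -100.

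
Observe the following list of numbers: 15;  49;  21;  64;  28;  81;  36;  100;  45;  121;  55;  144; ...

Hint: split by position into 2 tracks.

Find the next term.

66

The terms cycle through 2 interleaved subsequences.
Subsequence A: 15, 21, 28, 36, 45, 55. Triangular numbers n(n+1)/2 for n = 5, 6, ….
Subsequence B: 49, 64, 81, 100, 121, 144. Consecutive squares n² from n = 7.
Term 13 comes from subsequence A (its 7th entry): 66.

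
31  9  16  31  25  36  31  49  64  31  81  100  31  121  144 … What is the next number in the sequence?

Positions follow the repeating pattern ABB; grouping by letter gives 2 tracks.
Stream A: 31, 31, 31, 31, 31 — the constant sequence 31.
Stream B: 9, 16, 25, 36, 49, 64, 81, 100, 121, 144 — perfect squares starting at 3².
Position 16 falls in stream A as its term 6, giving 31.

31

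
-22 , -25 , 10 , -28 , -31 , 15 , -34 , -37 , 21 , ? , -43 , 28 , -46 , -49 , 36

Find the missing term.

Reading positions in blocks of 3 reveals the pattern AAB — 2 tracks woven together.
Subsequence A is -22, -25, -28, -31, -34, -37, ?, -43, -46, -49, which is arithmetic with common difference −3.
Subsequence B is 10, 15, 21, 28, 36, which is triangular numbers n(n+1)/2 for n = 4, 5, ….
The gap is subsequence A's term 7; the rule gives -40.

-40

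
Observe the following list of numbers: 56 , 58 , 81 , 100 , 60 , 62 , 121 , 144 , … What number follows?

Positions follow the repeating pattern AABB; grouping by letter gives 2 tracks.
Subsequence A is 56, 58, 60, 62, which is arithmetic, step +2.
Subsequence B is 81, 100, 121, 144, which is consecutive squares n² from n = 9.
Position 9 → subsequence A, term 5 = 64.

64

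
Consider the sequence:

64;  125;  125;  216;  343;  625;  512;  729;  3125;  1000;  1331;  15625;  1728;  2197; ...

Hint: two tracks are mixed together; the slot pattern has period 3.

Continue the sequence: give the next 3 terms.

Positions follow the repeating pattern AAB; grouping by letter gives 2 tracks.
Track A: 64, 125, 216, 343, 512, 729, 1000, 1331, 1728, 2197 — consecutive cubes n³ from n = 4.
Track B: 125, 625, 3125, 15625 — powers of 5.
Position 15 falls in track B as its term 5, giving 78125.
Position 16 → track A, term 11 = 2744.
Position 17 falls in track A as its term 12, giving 3375.

78125, 2744, 3375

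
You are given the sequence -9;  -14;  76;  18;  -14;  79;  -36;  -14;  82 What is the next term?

72

Read the sequence 3 terms at a time; column i is its own pattern.
Track A: -9, 18, -36. A geometric progression (common ratio -2).
Track B: -14, -14, -14. Always -14.
Track C: 76, 79, 82. Arithmetic with common difference +3.
Position 10 → track A, term 4 = 72.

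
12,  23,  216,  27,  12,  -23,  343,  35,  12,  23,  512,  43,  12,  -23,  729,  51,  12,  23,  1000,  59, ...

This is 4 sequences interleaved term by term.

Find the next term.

12

Read the sequence 4 terms at a time; column i is its own pattern.
Subsequence A: 12, 12, 12, 12, 12. Constant 12.
Subsequence B: 23, -23, 23, -23, 23. The oscillation 23·(−1)^(n+1).
Subsequence C: 216, 343, 512, 729, 1000. The cubes 6³, 7³, 8³, ….
Subsequence D: 27, 35, 43, 51, 59. Arithmetic, step +8.
Position 21 falls in subsequence A as its term 6, giving 12.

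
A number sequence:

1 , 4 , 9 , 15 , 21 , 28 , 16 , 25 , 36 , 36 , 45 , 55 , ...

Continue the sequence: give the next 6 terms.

Reading positions in blocks of 6 reveals the pattern AAABBB — 2 tracks woven together.
Subsequence A: 1, 4, 9, 16, 25, 36 — the squares 1², 2², 3², ….
Subsequence B: 15, 21, 28, 36, 45, 55 — triangular numbers starting at T_5.
Position 13 → subsequence A, term 7 = 49.
Position 14 → subsequence A, term 8 = 64.
Position 15 falls in subsequence A as its term 9, giving 81.
Position 16 → subsequence B, term 7 = 66.
Position 17 falls in subsequence B as its term 8, giving 78.
Position 18 falls in subsequence B as its term 9, giving 91.

49, 64, 81, 66, 78, 91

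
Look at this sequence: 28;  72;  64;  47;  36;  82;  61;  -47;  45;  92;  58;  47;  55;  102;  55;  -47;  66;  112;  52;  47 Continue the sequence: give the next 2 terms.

Taking every 4th term gives 4 separate tracks.
Track A is 28, 36, 45, 55, 66, which is triangular numbers starting at T_7.
Track B is 72, 82, 92, 102, 112, which is arithmetic with common difference +10.
Track C is 64, 61, 58, 55, 52, which is arithmetic, step −3.
Track D is 47, -47, 47, -47, 47, which is oscillating between 47 and -47.
Position 21 → track A, term 6 = 78.
Position 22 → track B, term 6 = 122.

78, 122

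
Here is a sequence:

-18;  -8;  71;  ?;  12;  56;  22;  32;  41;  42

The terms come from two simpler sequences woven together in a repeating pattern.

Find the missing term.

Reading positions in blocks of 3 reveals the pattern AAB — 2 tracks woven together.
Subsequence A: -18, -8, ?, 12, 22, 32, 42 — adding 10 each time.
Subsequence B: 71, 56, 41 — linear: a_n = 86 − 15·n.
Filling subsequence A at index 3 by its rule yields 2.

2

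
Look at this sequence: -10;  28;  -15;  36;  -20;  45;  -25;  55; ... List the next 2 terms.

-30, 66

Positions 1, 3, 5, … form one subsequence and positions 2, 4, 6, … form another.
Stream A is -10, -15, -20, -25, which is arithmetic with common difference −5.
Stream B is 28, 36, 45, 55, which is the triangular numbers T_7, T_8, ….
Position 9 → stream A, term 5 = -30.
Term 10 comes from stream B (its 5th entry): 66.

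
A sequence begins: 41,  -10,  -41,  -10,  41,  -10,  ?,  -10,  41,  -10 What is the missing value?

-41

Odd-indexed and even-indexed terms follow separate rules.
Subsequence A: 41, -41, 41, ?, 41 (oscillating between 41 and -41).
Subsequence B: -10, -10, -10, -10, -10 (constant -10).
So the missing entry in subsequence A is -41.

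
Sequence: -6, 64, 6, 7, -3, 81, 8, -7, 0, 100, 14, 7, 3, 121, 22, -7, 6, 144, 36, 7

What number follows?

9

Read the sequence 4 terms at a time; column i is its own pattern.
Track A: -6, -3, 0, 3, 6 (linear: a_n = -9 + 3·n).
Track B: 64, 81, 100, 121, 144 (the squares 8², 9², 10², …).
Track C: 6, 8, 14, 22, 36 (Fibonacci-style (each term is the sum of the two before it)).
Track D: 7, -7, 7, -7, 7 (the oscillation 7·(−1)^(n+1)).
Position 21 falls in track A as its term 6, giving 9.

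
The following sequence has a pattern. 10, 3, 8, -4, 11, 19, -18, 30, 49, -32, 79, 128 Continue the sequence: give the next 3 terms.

Positions follow the repeating pattern ABB; grouping by letter gives 2 tracks.
Subsequence A is 10, -4, -18, -32, which is subtracting 14 each time.
Subsequence B is 3, 8, 11, 19, 30, 49, 79, 128, which is Fibonacci-style (each term is the sum of the two before it).
The 13th slot belongs to subsequence A; its 5th term is -46.
The 14th slot belongs to subsequence B; its 9th term is 207.
The 15th slot belongs to subsequence B; its 10th term is 335.

-46, 207, 335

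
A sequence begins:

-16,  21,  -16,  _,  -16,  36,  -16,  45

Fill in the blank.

Positions 1, 3, 5, … form one subsequence and positions 2, 4, 6, … form another.
Track A: -16, -16, -16, -16 — the constant sequence -16.
Track B: 21, ?, 36, 45 — the triangular numbers T_6, T_7, ….
Filling track B at index 2 by its rule yields 28.

28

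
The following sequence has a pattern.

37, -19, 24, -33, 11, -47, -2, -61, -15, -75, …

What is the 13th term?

-41

The terms cycle through 2 interleaved subsequences.
Track A is 37, 24, 11, -2, -15, which is arithmetic, step −13.
Track B is -19, -33, -47, -61, -75, which is subtracting 14 each time.
Position 13 → track A, term 7 = -41.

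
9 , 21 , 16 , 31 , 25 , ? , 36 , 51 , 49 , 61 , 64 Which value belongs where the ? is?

41

Odd-indexed and even-indexed terms follow separate rules.
Stream A: 9, 16, 25, 36, 49, 64 — consecutive squares n² from n = 3.
Stream B: 21, 31, ?, 51, 61 — linear: a_n = 11 + 10·n.
Stream B's pattern makes the blank 41.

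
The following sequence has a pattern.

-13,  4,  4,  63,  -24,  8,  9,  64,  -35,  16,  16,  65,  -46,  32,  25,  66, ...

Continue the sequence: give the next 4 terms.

-57, 64, 36, 67

Read the sequence 4 terms at a time; column i is its own pattern.
Track A: -13, -24, -35, -46 (subtracting 11 each time).
Track B: 4, 8, 16, 32 (powers 2^2, 2^3, 2^4, …).
Track C: 4, 9, 16, 25 (perfect squares starting at 2²).
Track D: 63, 64, 65, 66 (adding 1 each time).
Position 17 → track A, term 5 = -57.
Position 18 → track B, term 5 = 64.
Term 19 comes from track C (its 5th entry): 36.
Position 20 falls in track D as its term 5, giving 67.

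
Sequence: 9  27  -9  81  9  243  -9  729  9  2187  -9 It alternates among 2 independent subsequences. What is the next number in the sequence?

6561

The terms cycle through 2 interleaved subsequences.
Stream A = 9, -9, 9, -9, 9, -9: alternating ±9.
Stream B = 27, 81, 243, 729, 2187: powers of 3.
The 12th slot belongs to stream B; its 6th term is 6561.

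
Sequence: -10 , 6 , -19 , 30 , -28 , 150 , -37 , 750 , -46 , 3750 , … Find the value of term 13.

The terms cycle through 2 interleaved subsequences.
Stream A: -10, -19, -28, -37, -46 — subtracting 9 each time.
Stream B: 6, 30, 150, 750, 3750 — multiplying by 5 each time.
Position 13 falls in stream A as its term 7, giving -64.

-64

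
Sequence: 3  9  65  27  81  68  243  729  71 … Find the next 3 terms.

Positions follow the repeating pattern AAB; grouping by letter gives 2 tracks.
Track A: 3, 9, 27, 81, 243, 729 — geometric, ×3 each step.
Track B: 65, 68, 71 — arithmetic, step +3.
Term 10 comes from track A (its 7th entry): 2187.
Position 11 falls in track A as its term 8, giving 6561.
Position 12 falls in track B as its term 4, giving 74.

2187, 6561, 74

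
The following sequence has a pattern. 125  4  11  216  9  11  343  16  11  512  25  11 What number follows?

729

Split by position mod 3: positions 1, 4, 7, … form one track, and each other residue class forms its own.
Subsequence A: 125, 216, 343, 512. Perfect cubes starting at 5³.
Subsequence B: 4, 9, 16, 25. Consecutive squares n² from n = 2.
Subsequence C: 11, 11, 11, 11. Constant 11.
Position 13 → subsequence A, term 5 = 729.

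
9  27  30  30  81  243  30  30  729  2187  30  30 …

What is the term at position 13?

6561

Positions follow the repeating pattern AABB; grouping by letter gives 2 tracks.
Track A: 9, 27, 81, 243, 729, 2187. A geometric progression (common ratio 3).
Track B: 30, 30, 30, 30, 30, 30. Always 30.
Term 13 comes from track A (its 7th entry): 6561.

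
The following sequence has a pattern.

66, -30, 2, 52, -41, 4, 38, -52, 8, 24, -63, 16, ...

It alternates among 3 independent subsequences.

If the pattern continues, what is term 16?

Taking every 3rd term gives 3 separate tracks.
Track A: 66, 52, 38, 24 (arithmetic with common difference −14).
Track B: -30, -41, -52, -63 (linear: a_n = -19 − 11·n).
Track C: 2, 4, 8, 16 (geometric, ×2 each step).
The 16th slot belongs to track A; its 6th term is -4.

-4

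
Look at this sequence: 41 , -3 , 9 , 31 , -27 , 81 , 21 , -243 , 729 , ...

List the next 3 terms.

11, -2187, 6561

Positions follow the repeating pattern ABB; grouping by letter gives 2 tracks.
Track A: 41, 31, 21. Arithmetic, step −10.
Track B: -3, 9, -27, 81, -243, 729. A geometric progression (common ratio -3).
Position 10 falls in track A as its term 4, giving 11.
The 11th slot belongs to track B; its 7th term is -2187.
Position 12 falls in track B as its term 8, giving 6561.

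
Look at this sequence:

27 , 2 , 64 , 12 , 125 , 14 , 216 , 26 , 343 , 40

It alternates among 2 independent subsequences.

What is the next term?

512

Positions 1, 3, 5, … form one subsequence and positions 2, 4, 6, … form another.
Track A = 27, 64, 125, 216, 343: perfect cubes starting at 3³.
Track B = 2, 12, 14, 26, 40: a Fibonacci-like recurrence a_n = a_{n-1} + a_{n-2}.
Term 11 comes from track A (its 6th entry): 512.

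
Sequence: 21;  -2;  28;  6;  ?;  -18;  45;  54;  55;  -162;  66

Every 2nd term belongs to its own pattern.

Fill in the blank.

36

Positions 1, 3, 5, … form one subsequence and positions 2, 4, 6, … form another.
Track A is 21, 28, ?, 45, 55, 66, which is the triangular numbers T_6, T_7, ….
Track B is -2, 6, -18, 54, -162, which is a geometric progression (common ratio -3).
The gap is track A's term 3; the rule gives 36.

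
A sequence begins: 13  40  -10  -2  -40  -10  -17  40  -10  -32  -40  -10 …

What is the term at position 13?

-47

Split by position mod 3: positions 1, 4, 7, … form one track, and each other residue class forms its own.
Track A: 13, -2, -17, -32 (subtracting 15 each time).
Track B: 40, -40, 40, -40 (the oscillation 40·(−1)^(n+1)).
Track C: -10, -10, -10, -10 (always -10).
The 13th slot belongs to track A; its 5th term is -47.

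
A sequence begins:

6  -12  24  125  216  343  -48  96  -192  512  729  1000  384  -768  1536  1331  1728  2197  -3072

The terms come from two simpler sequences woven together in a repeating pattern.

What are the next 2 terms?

6144, -12288

The slot pattern repeats as AAABBB (period 6), so there are 2 interleaved tracks.
Subsequence A: 6, -12, 24, -48, 96, -192, 384, -768, 1536, -3072 (a geometric progression (common ratio -2)).
Subsequence B: 125, 216, 343, 512, 729, 1000, 1331, 1728, 2197 (perfect cubes starting at 5³).
Position 20 → subsequence A, term 11 = 6144.
Position 21 falls in subsequence A as its term 12, giving -12288.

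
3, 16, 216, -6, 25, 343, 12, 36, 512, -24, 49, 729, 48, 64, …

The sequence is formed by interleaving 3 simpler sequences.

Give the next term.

1000

Read the sequence 3 terms at a time; column i is its own pattern.
Subsequence A is 3, -6, 12, -24, 48, which is multiplying by -2 each time.
Subsequence B is 16, 25, 36, 49, 64, which is consecutive squares n² from n = 4.
Subsequence C is 216, 343, 512, 729, which is perfect cubes starting at 6³.
The 15th slot belongs to subsequence C; its 5th term is 1000.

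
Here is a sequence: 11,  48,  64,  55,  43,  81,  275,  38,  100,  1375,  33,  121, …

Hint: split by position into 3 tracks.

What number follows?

Taking every 3rd term gives 3 separate tracks.
Stream A = 11, 55, 275, 1375: geometric with ratio 5.
Stream B = 48, 43, 38, 33: arithmetic, step −5.
Stream C = 64, 81, 100, 121: consecutive squares n² from n = 8.
The 13th slot belongs to stream A; its 5th term is 6875.

6875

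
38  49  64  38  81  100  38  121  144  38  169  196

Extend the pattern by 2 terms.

38, 225

Positions follow the repeating pattern ABB; grouping by letter gives 2 tracks.
Stream A: 38, 38, 38, 38 — always 38.
Stream B: 49, 64, 81, 100, 121, 144, 169, 196 — consecutive squares n² from n = 7.
Term 13 comes from stream A (its 5th entry): 38.
The 14th slot belongs to stream B; its 9th term is 225.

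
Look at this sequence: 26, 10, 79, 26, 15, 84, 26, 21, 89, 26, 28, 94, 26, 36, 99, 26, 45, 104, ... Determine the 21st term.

109

Taking every 3rd term gives 3 separate tracks.
Track A = 26, 26, 26, 26, 26, 26: constant 26.
Track B = 10, 15, 21, 28, 36, 45: triangular numbers n(n+1)/2 for n = 4, 5, ….
Track C = 79, 84, 89, 94, 99, 104: adding 5 each time.
Position 21 falls in track C as its term 7, giving 109.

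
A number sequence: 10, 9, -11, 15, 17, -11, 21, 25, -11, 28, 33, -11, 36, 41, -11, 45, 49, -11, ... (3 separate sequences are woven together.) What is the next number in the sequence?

Split by position mod 3 into 3 tracks.
Stream A: 10, 15, 21, 28, 36, 45. Triangular numbers n(n+1)/2 for n = 4, 5, ….
Stream B: 9, 17, 25, 33, 41, 49. Arithmetic with common difference +8.
Stream C: -11, -11, -11, -11, -11, -11. Always -11.
The 19th slot belongs to stream A; its 7th term is 55.

55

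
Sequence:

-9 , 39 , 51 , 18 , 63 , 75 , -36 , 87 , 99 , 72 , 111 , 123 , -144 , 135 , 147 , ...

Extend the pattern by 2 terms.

288, 159

The slot pattern repeats as ABB (period 3), so there are 2 interleaved tracks.
Stream A is -9, 18, -36, 72, -144, which is geometric with ratio -2.
Stream B is 39, 51, 63, 75, 87, 99, 111, 123, 135, 147, which is arithmetic with common difference +12.
Position 16 → stream A, term 6 = 288.
Position 17 → stream B, term 11 = 159.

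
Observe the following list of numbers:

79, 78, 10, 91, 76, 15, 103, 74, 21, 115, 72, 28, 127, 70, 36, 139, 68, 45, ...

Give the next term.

Split by position mod 3: positions 1, 4, 7, … form one track, and each other residue class forms its own.
Stream A is 79, 91, 103, 115, 127, 139, which is adding 12 each time.
Stream B is 78, 76, 74, 72, 70, 68, which is arithmetic, step −2.
Stream C is 10, 15, 21, 28, 36, 45, which is triangular numbers n(n+1)/2 for n = 4, 5, ….
Position 19 falls in stream A as its term 7, giving 151.

151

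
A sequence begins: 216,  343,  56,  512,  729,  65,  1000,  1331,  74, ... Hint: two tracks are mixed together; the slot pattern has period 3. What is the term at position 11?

The slot pattern repeats as AAB (period 3), so there are 2 interleaved tracks.
Subsequence A: 216, 343, 512, 729, 1000, 1331 (consecutive cubes n³ from n = 6).
Subsequence B: 56, 65, 74 (linear: a_n = 47 + 9·n).
Term 11 comes from subsequence A (its 8th entry): 2197.

2197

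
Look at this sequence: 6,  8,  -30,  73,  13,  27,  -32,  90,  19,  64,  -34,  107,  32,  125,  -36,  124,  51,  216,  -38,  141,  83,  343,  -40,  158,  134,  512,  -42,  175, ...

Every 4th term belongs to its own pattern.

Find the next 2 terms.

217, 729

Read the sequence 4 terms at a time; column i is its own pattern.
Subsequence A = 6, 13, 19, 32, 51, 83, 134: each term equals the sum of the previous two.
Subsequence B = 8, 27, 64, 125, 216, 343, 512: the cubes 2³, 3³, 4³, ….
Subsequence C = -30, -32, -34, -36, -38, -40, -42: arithmetic with common difference −2.
Subsequence D = 73, 90, 107, 124, 141, 158, 175: linear: a_n = 56 + 17·n.
Term 29 comes from subsequence A (its 8th entry): 217.
Position 30 falls in subsequence B as its term 8, giving 729.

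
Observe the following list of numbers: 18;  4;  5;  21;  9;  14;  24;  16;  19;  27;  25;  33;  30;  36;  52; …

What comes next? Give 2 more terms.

Split by position mod 3: positions 1, 4, 7, … form one track, and each other residue class forms its own.
Track A: 18, 21, 24, 27, 30 — linear: a_n = 15 + 3·n.
Track B: 4, 9, 16, 25, 36 — the squares 2², 3², 4², ….
Track C: 5, 14, 19, 33, 52 — a Fibonacci-like recurrence a_n = a_{n-1} + a_{n-2}.
Position 16 → track A, term 6 = 33.
Position 17 falls in track B as its term 6, giving 49.

33, 49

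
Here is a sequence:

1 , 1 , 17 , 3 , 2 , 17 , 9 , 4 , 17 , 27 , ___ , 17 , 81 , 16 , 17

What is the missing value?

8

The terms cycle through 3 interleaved subsequences.
Track A: 1, 3, 9, 27, 81. Geometric with ratio 3.
Track B: 1, 2, 4, ?, 16. Powers 2^0, 2^1, 2^2, ….
Track C: 17, 17, 17, 17, 17. Always 17.
So the missing entry in track B is 8.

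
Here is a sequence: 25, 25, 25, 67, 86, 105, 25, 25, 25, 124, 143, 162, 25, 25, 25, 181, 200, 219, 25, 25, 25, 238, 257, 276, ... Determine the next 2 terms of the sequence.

25, 25

The slot pattern repeats as AAABBB (period 6), so there are 2 interleaved tracks.
Subsequence A: 25, 25, 25, 25, 25, 25, 25, 25, 25, 25, 25, 25 — always 25.
Subsequence B: 67, 86, 105, 124, 143, 162, 181, 200, 219, 238, 257, 276 — adding 19 each time.
Term 25 comes from subsequence A (its 13th entry): 25.
The 26th slot belongs to subsequence A; its 14th term is 25.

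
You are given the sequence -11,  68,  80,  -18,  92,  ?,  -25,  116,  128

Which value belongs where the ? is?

The slot pattern repeats as ABB (period 3), so there are 2 interleaved tracks.
Stream A = -11, -18, -25: subtracting 7 each time.
Stream B = 68, 80, 92, ?, 116, 128: linear: a_n = 56 + 12·n.
The gap is stream B's term 4; the rule gives 104.

104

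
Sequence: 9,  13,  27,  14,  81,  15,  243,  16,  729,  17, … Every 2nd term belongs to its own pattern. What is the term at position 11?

2187

The terms cycle through 2 interleaved subsequences.
Track A is 9, 27, 81, 243, 729, which is successive powers of 3.
Track B is 13, 14, 15, 16, 17, which is adding 1 each time.
Position 11 → track A, term 6 = 2187.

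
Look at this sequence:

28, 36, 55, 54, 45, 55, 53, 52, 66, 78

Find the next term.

51

Reading positions in blocks of 4 reveals the pattern AABB — 2 tracks woven together.
Subsequence A is 28, 36, 45, 55, 66, 78, which is triangular numbers starting at T_7.
Subsequence B is 55, 54, 53, 52, which is arithmetic with common difference −1.
Position 11 falls in subsequence B as its term 5, giving 51.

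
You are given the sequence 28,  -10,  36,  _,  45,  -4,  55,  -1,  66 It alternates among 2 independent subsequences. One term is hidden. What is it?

-7

The terms cycle through 2 interleaved subsequences.
Track A: 28, 36, 45, 55, 66. The triangular numbers T_7, T_8, ….
Track B: -10, ?, -4, -1. Linear: a_n = -13 + 3·n.
So the missing entry in track B is -7.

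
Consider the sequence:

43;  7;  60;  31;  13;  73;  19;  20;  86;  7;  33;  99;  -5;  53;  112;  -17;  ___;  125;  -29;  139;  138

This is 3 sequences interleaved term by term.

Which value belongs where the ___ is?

Read the sequence 3 terms at a time; column i is its own pattern.
Subsequence A: 43, 31, 19, 7, -5, -17, -29 — linear: a_n = 55 − 12·n.
Subsequence B: 7, 13, 20, 33, 53, ?, 139 — Fibonacci-style (each term is the sum of the two before it).
Subsequence C: 60, 73, 86, 99, 112, 125, 138 — arithmetic, step +13.
The gap is subsequence B's term 6; the rule gives 86.

86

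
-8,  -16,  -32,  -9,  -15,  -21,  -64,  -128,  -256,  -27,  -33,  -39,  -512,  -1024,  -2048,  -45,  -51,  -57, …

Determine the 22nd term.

Reading positions in blocks of 6 reveals the pattern AAABBB — 2 tracks woven together.
Track A: -8, -16, -32, -64, -128, -256, -512, -1024, -2048. Multiplying by 2 each time.
Track B: -9, -15, -21, -27, -33, -39, -45, -51, -57. Linear: a_n = -3 − 6·n.
The 22nd slot belongs to track B; its 10th term is -63.

-63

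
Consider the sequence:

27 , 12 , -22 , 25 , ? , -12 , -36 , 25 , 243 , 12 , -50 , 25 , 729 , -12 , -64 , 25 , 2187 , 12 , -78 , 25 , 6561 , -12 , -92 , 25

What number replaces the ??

Taking every 4th term gives 4 separate tracks.
Track A = 27, ?, 243, 729, 2187, 6561: powers of 3.
Track B = 12, -12, 12, -12, 12, -12: the oscillation 12·(−1)^(n+1).
Track C = -22, -36, -50, -64, -78, -92: arithmetic, step −14.
Track D = 25, 25, 25, 25, 25, 25: always 25.
Filling track A at index 2 by its rule yields 81.

81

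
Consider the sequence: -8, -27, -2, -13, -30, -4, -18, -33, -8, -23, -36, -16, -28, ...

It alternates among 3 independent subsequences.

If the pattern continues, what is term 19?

-38

Read the sequence 3 terms at a time; column i is its own pattern.
Subsequence A: -8, -13, -18, -23, -28 (arithmetic with common difference −5).
Subsequence B: -27, -30, -33, -36 (arithmetic with common difference −3).
Subsequence C: -2, -4, -8, -16 (geometric with ratio 2).
Position 19 → subsequence A, term 7 = -38.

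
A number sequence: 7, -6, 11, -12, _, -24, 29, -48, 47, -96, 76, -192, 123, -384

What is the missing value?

Taking every 2nd term gives 2 separate tracks.
Track A: 7, 11, ?, 29, 47, 76, 123 — Fibonacci-style (each term is the sum of the two before it).
Track B: -6, -12, -24, -48, -96, -192, -384 — multiplying by 2 each time.
The gap is track A's term 3; the rule gives 18.

18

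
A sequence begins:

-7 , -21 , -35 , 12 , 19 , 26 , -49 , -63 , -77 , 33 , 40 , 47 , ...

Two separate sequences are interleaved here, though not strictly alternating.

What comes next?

-91

Positions follow the repeating pattern AAABBB; grouping by letter gives 2 tracks.
Subsequence A: -7, -21, -35, -49, -63, -77. Linear: a_n = 7 − 14·n.
Subsequence B: 12, 19, 26, 33, 40, 47. Arithmetic, step +7.
Term 13 comes from subsequence A (its 7th entry): -91.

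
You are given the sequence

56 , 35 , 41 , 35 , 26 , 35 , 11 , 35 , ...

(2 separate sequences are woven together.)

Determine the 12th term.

Odd-indexed and even-indexed terms follow separate rules.
Track A is 56, 41, 26, 11, which is linear: a_n = 71 − 15·n.
Track B is 35, 35, 35, 35, which is always 35.
Position 12 → track B, term 6 = 35.

35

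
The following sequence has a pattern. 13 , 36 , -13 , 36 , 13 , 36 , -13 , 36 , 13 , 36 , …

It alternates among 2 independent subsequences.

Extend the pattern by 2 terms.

-13, 36

Split by position mod 2 into 2 tracks.
Track A: 13, -13, 13, -13, 13 (alternating ±13).
Track B: 36, 36, 36, 36, 36 (constant 36).
Position 11 falls in track A as its term 6, giving -13.
Position 12 falls in track B as its term 6, giving 36.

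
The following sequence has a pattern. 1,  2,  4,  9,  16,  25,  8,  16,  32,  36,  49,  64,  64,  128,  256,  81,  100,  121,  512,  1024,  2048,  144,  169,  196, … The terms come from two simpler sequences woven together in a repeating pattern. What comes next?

Positions follow the repeating pattern AAABBB; grouping by letter gives 2 tracks.
Track A: 1, 2, 4, 8, 16, 32, 64, 128, 256, 512, 1024, 2048. Powers 2^0, 2^1, 2^2, ….
Track B: 9, 16, 25, 36, 49, 64, 81, 100, 121, 144, 169, 196. Perfect squares starting at 3².
Position 25 falls in track A as its term 13, giving 4096.

4096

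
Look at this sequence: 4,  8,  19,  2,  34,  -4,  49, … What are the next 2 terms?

The terms cycle through 2 interleaved subsequences.
Subsequence A: 4, 19, 34, 49. Arithmetic, step +15.
Subsequence B: 8, 2, -4. Linear: a_n = 14 − 6·n.
Term 8 comes from subsequence B (its 4th entry): -10.
Term 9 comes from subsequence A (its 5th entry): 64.

-10, 64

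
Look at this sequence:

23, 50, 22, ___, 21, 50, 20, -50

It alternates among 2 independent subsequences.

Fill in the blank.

Positions 1, 3, 5, … form one subsequence and positions 2, 4, 6, … form another.
Track A = 23, 22, 21, 20: linear: a_n = 24 − n.
Track B = 50, ?, 50, -50: the oscillation 50·(−1)^(n+1).
So the missing entry in track B is -50.

-50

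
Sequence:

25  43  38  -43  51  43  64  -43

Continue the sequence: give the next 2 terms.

The terms cycle through 2 interleaved subsequences.
Stream A = 25, 38, 51, 64: arithmetic with common difference +13.
Stream B = 43, -43, 43, -43: alternating ±43.
Position 9 → stream A, term 5 = 77.
The 10th slot belongs to stream B; its 5th term is 43.

77, 43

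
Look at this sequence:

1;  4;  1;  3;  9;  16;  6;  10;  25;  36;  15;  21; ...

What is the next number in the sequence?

The slot pattern repeats as AABB (period 4), so there are 2 interleaved tracks.
Track A = 1, 4, 9, 16, 25, 36: consecutive squares n² from n = 1.
Track B = 1, 3, 6, 10, 15, 21: triangular numbers n(n+1)/2 for n = 1, 2, ….
Position 13 falls in track A as its term 7, giving 49.

49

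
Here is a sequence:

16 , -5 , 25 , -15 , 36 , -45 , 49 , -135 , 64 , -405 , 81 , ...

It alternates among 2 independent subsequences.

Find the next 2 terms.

The terms cycle through 2 interleaved subsequences.
Track A = 16, 25, 36, 49, 64, 81: the squares 4², 5², 6², ….
Track B = -5, -15, -45, -135, -405: a geometric progression (common ratio 3).
Position 12 falls in track B as its term 6, giving -1215.
Position 13 → track A, term 7 = 100.

-1215, 100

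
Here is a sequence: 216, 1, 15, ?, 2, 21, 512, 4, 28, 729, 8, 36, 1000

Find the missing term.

343

Taking every 3rd term gives 3 separate tracks.
Subsequence A = 216, ?, 512, 729, 1000: perfect cubes starting at 6³.
Subsequence B = 1, 2, 4, 8: multiplying by 2 each time.
Subsequence C = 15, 21, 28, 36: triangular numbers n(n+1)/2 for n = 5, 6, ….
So the missing entry in subsequence A is 343.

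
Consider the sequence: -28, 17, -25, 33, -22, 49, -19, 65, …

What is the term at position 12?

Odd-indexed and even-indexed terms follow separate rules.
Subsequence A: -28, -25, -22, -19. Adding 3 each time.
Subsequence B: 17, 33, 49, 65. Linear: a_n = 1 + 16·n.
Position 12 falls in subsequence B as its term 6, giving 97.

97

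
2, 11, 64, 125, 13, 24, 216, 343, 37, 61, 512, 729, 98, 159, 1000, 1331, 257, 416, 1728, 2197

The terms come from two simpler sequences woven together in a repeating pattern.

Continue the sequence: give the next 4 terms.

673, 1089, 2744, 3375

Reading positions in blocks of 4 reveals the pattern AABB — 2 tracks woven together.
Stream A: 2, 11, 13, 24, 37, 61, 98, 159, 257, 416. A Fibonacci-like recurrence a_n = a_{n-1} + a_{n-2}.
Stream B: 64, 125, 216, 343, 512, 729, 1000, 1331, 1728, 2197. The cubes 4³, 5³, 6³, ….
Term 21 comes from stream A (its 11th entry): 673.
Term 22 comes from stream A (its 12th entry): 1089.
Position 23 falls in stream B as its term 11, giving 2744.
Position 24 → stream B, term 12 = 3375.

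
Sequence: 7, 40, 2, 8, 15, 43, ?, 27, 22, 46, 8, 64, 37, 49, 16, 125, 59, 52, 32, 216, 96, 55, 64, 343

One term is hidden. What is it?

Read the sequence 4 terms at a time; column i is its own pattern.
Subsequence A: 7, 15, 22, 37, 59, 96 (Fibonacci-style (each term is the sum of the two before it)).
Subsequence B: 40, 43, 46, 49, 52, 55 (arithmetic, step +3).
Subsequence C: 2, ?, 8, 16, 32, 64 (geometric with ratio 2).
Subsequence D: 8, 27, 64, 125, 216, 343 (the cubes 2³, 3³, 4³, …).
The gap is subsequence C's term 2; the rule gives 4.

4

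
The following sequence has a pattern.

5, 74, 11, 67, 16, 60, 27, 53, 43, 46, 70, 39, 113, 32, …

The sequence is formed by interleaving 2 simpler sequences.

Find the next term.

183

The terms cycle through 2 interleaved subsequences.
Subsequence A: 5, 11, 16, 27, 43, 70, 113 — each term equals the sum of the previous two.
Subsequence B: 74, 67, 60, 53, 46, 39, 32 — subtracting 7 each time.
Position 15 → subsequence A, term 8 = 183.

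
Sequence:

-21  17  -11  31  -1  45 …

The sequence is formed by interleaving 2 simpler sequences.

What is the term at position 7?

9

Odd-indexed and even-indexed terms follow separate rules.
Stream A: -21, -11, -1. Adding 10 each time.
Stream B: 17, 31, 45. Arithmetic with common difference +14.
The 7th slot belongs to stream A; its 4th term is 9.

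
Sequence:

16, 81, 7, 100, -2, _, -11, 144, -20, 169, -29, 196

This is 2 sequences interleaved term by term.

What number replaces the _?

121

Positions 1, 3, 5, … form one subsequence and positions 2, 4, 6, … form another.
Subsequence A = 16, 7, -2, -11, -20, -29: linear: a_n = 25 − 9·n.
Subsequence B = 81, 100, ?, 144, 169, 196: the squares 9², 10², 11², ….
The gap is subsequence B's term 3; the rule gives 121.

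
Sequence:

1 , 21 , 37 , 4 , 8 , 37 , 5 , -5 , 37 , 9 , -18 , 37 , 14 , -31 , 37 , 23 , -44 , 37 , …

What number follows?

37

Split by position mod 3 into 3 tracks.
Subsequence A: 1, 4, 5, 9, 14, 23 — Fibonacci-style (each term is the sum of the two before it).
Subsequence B: 21, 8, -5, -18, -31, -44 — arithmetic with common difference −13.
Subsequence C: 37, 37, 37, 37, 37, 37 — always 37.
Term 19 comes from subsequence A (its 7th entry): 37.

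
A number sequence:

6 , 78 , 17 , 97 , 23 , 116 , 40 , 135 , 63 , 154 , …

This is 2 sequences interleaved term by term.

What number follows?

103

Positions 1, 3, 5, … form one subsequence and positions 2, 4, 6, … form another.
Subsequence A: 6, 17, 23, 40, 63. Fibonacci-style (each term is the sum of the two before it).
Subsequence B: 78, 97, 116, 135, 154. Adding 19 each time.
Position 11 falls in subsequence A as its term 6, giving 103.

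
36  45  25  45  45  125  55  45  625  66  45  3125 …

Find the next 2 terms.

78, 45

Split by position mod 3: positions 1, 4, 7, … form one track, and each other residue class forms its own.
Subsequence A: 36, 45, 55, 66 — triangular numbers n(n+1)/2 for n = 8, 9, ….
Subsequence B: 45, 45, 45, 45 — the constant sequence 45.
Subsequence C: 25, 125, 625, 3125 — powers of 5.
Position 13 → subsequence A, term 5 = 78.
Term 14 comes from subsequence B (its 5th entry): 45.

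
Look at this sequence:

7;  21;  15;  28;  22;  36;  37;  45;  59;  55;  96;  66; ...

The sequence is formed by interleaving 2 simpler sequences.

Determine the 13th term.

Odd-indexed and even-indexed terms follow separate rules.
Subsequence A = 7, 15, 22, 37, 59, 96: Fibonacci-style (each term is the sum of the two before it).
Subsequence B = 21, 28, 36, 45, 55, 66: triangular numbers starting at T_6.
Position 13 falls in subsequence A as its term 7, giving 155.

155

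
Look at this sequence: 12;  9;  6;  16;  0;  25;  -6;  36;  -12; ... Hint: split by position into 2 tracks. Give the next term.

49

Odd-indexed and even-indexed terms follow separate rules.
Track A: 12, 6, 0, -6, -12 — subtracting 6 each time.
Track B: 9, 16, 25, 36 — the squares 3², 4², 5², ….
Position 10 → track B, term 5 = 49.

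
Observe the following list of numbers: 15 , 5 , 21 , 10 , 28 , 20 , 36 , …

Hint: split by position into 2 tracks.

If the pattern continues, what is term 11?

55

Taking every 2nd term gives 2 separate tracks.
Track A is 15, 21, 28, 36, which is triangular numbers n(n+1)/2 for n = 5, 6, ….
Track B is 5, 10, 20, which is geometric, ×2 each step.
Term 11 comes from track A (its 6th entry): 55.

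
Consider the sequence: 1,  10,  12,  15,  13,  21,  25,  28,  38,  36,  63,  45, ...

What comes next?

101

Positions 1, 3, 5, … form one subsequence and positions 2, 4, 6, … form another.
Subsequence A: 1, 12, 13, 25, 38, 63 (a Fibonacci-like recurrence a_n = a_{n-1} + a_{n-2}).
Subsequence B: 10, 15, 21, 28, 36, 45 (triangular numbers n(n+1)/2 for n = 4, 5, …).
The 13th slot belongs to subsequence A; its 7th term is 101.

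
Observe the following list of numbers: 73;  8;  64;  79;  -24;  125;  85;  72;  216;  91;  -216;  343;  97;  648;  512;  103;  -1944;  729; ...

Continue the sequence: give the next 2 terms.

Split by position mod 3: positions 1, 4, 7, … form one track, and each other residue class forms its own.
Track A: 73, 79, 85, 91, 97, 103 (arithmetic, step +6).
Track B: 8, -24, 72, -216, 648, -1944 (geometric, ×-3 each step).
Track C: 64, 125, 216, 343, 512, 729 (the cubes 4³, 5³, 6³, …).
The 19th slot belongs to track A; its 7th term is 109.
Position 20 falls in track B as its term 7, giving 5832.

109, 5832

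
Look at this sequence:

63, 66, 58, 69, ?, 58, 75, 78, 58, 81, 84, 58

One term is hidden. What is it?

72

Positions follow the repeating pattern AAB; grouping by letter gives 2 tracks.
Track A = 63, 66, 69, ?, 75, 78, 81, 84: arithmetic with common difference +3.
Track B = 58, 58, 58, 58: constant 58.
So the missing entry in track A is 72.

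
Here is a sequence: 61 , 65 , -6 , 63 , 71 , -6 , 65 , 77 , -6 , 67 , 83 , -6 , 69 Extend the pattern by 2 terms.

Read the sequence 3 terms at a time; column i is its own pattern.
Stream A = 61, 63, 65, 67, 69: linear: a_n = 59 + 2·n.
Stream B = 65, 71, 77, 83: linear: a_n = 59 + 6·n.
Stream C = -6, -6, -6, -6: constant -6.
The 14th slot belongs to stream B; its 5th term is 89.
Term 15 comes from stream C (its 5th entry): -6.

89, -6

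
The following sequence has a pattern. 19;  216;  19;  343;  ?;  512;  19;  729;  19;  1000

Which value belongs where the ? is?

19

Odd-indexed and even-indexed terms follow separate rules.
Track A: 19, 19, ?, 19, 19 (the constant sequence 19).
Track B: 216, 343, 512, 729, 1000 (consecutive cubes n³ from n = 6).
Track A's pattern makes the blank 19.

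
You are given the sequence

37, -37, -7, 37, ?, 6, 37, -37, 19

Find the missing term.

-37

Positions follow the repeating pattern AAB; grouping by letter gives 2 tracks.
Subsequence A: 37, -37, 37, ?, 37, -37. Oscillating between 37 and -37.
Subsequence B: -7, 6, 19. Linear: a_n = -20 + 13·n.
The gap is subsequence A's term 4; the rule gives -37.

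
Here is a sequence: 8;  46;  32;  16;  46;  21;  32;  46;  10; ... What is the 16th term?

256

The terms cycle through 3 interleaved subsequences.
Subsequence A: 8, 16, 32. Powers 2^3, 2^4, 2^5, ….
Subsequence B: 46, 46, 46. Always 46.
Subsequence C: 32, 21, 10. Subtracting 11 each time.
The 16th slot belongs to subsequence A; its 6th term is 256.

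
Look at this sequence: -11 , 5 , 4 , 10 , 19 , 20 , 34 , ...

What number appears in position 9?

49

Odd-indexed and even-indexed terms follow separate rules.
Track A is -11, 4, 19, 34, which is linear: a_n = -26 + 15·n.
Track B is 5, 10, 20, which is geometric with ratio 2.
The 9th slot belongs to track A; its 5th term is 49.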